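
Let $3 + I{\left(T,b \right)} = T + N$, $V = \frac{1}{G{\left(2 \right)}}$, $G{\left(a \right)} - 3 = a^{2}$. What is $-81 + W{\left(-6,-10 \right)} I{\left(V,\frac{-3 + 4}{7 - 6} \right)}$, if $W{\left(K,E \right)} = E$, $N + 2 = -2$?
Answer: $- \frac{87}{7} \approx -12.429$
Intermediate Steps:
$N = -4$ ($N = -2 - 2 = -4$)
$G{\left(a \right)} = 3 + a^{2}$
$V = \frac{1}{7}$ ($V = \frac{1}{3 + 2^{2}} = \frac{1}{3 + 4} = \frac{1}{7} \approx 0.14286$)
$I{\left(T,b \right)} = -7 + T$ ($I{\left(T,b \right)} = -3 + \left(T - 4\right) = -3 + \left(-4 + T\right) = -7 + T$)
$-81 + W{\left(-6,-10 \right)} I{\left(V,\frac{-3 + 4}{7 - 6} \right)} = -81 - 10 \left(-7 + \frac{1}{7}\right) = -81 - - \frac{480}{7} = -81 + \frac{480}{7} = - \frac{87}{7}$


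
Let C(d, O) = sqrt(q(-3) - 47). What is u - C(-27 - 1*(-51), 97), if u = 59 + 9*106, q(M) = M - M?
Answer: 1013 - I*sqrt(47) ≈ 1013.0 - 6.8557*I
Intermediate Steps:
q(M) = 0
C(d, O) = I*sqrt(47) (C(d, O) = sqrt(0 - 47) = sqrt(-47) = I*sqrt(47))
u = 1013 (u = 59 + 954 = 1013)
u - C(-27 - 1*(-51), 97) = 1013 - I*sqrt(47)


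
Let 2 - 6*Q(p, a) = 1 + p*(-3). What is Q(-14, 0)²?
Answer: 1681/36 ≈ 46.694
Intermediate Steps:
Q(p, a) = ⅙ + p/2 (Q(p, a) = ⅓ - (1 + p*(-3))/6 = ⅓ - (1 - 3*p)/6 = ⅓ + (-⅙ + p/2) = ⅙ + p/2)
Q(-14, 0)² = (⅙ + (½)*(-14))² = (⅙ - 7)² = (-41/6)² = 1681/36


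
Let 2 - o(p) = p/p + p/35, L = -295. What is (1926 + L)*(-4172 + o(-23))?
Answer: -34009146/5 ≈ -6.8018e+6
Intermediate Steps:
o(p) = 1 - p/35 (o(p) = 2 - (p/p + p/35) = 2 - (1 + p*(1/35)) = 2 - (1 + p/35) = 2 + (-1 - p/35) = 1 - p/35)
(1926 + L)*(-4172 + o(-23)) = (1926 - 295)*(-4172 + (1 - 1/35*(-23))) = 1631*(-4172 + (1 + 23/35)) = 1631*(-4172 + 58/35) = 1631*(-145962/35) = -34009146/5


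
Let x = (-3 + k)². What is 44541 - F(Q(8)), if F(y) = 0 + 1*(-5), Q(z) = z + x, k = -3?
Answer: 44546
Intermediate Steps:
x = 36 (x = (-3 - 3)² = (-6)² = 36)
Q(z) = 36 + z (Q(z) = z + 36 = 36 + z)
F(y) = -5 (F(y) = 0 - 5 = -5)
44541 - F(Q(8)) = 44541 - 1*(-5) = 44541 + 5 = 44546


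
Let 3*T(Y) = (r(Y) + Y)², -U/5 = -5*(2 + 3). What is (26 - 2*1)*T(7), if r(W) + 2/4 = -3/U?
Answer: 5242322/15625 ≈ 335.51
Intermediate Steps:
U = 125 (U = -(-25)*(2 + 3) = -(-25)*5 = -5*(-25) = 125)
r(W) = -131/250 (r(W) = -½ - 3/125 = -131/250)
T(Y) = (-131/250 + Y)²/3
(26 - 2*1)*T(7) = (26 - 2*1)*((-131 + 250*7)²/187500) = (26 - 2)*((-131 + 1750)²/187500) = 24*((1/187500)*1619²) = 24*((1/187500)*2621161) = 24*(2621161/187500) = 5242322/15625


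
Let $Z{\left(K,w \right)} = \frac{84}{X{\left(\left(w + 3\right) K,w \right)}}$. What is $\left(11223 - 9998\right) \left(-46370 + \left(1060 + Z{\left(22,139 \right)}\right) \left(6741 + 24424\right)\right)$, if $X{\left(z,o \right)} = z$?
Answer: $\frac{31561753083875}{781} \approx 4.0412 \cdot 10^{10}$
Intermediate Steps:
$Z{\left(K,w \right)} = \frac{84}{K \left(3 + w\right)}$ ($Z{\left(K,w \right)} = \frac{84}{\left(w + 3\right) K} = \frac{84}{\left(3 + w\right) K} = \frac{84}{K \left(3 + w\right)}$)
$\left(11223 - 9998\right) \left(-46370 + \left(1060 + Z{\left(22,139 \right)}\right) \left(6741 + 24424\right)\right) = \left(11223 - 9998\right) \left(-46370 + \left(1060 + \frac{84}{22 \left(3 + 139\right)}\right) \left(6741 + 24424\right)\right) = 1225 \left(-46370 + \left(1060 + 84 \cdot \frac{1}{22} \cdot \frac{1}{142}\right) 31165\right) = 1225 \left(-46370 + \left(1060 + \frac{21}{781}\right) 31165\right) = 1225 \left(-46370 + \frac{827881}{781} \cdot 31165\right) = 1225 \left(-46370 + \frac{25800911365}{781}\right) = 1225 \cdot \frac{25764696395}{781} = \frac{31561753083875}{781}$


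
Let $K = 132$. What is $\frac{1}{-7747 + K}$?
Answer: $- \frac{1}{7615} \approx -0.00013132$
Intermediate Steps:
$\frac{1}{-7747 + K} = \frac{1}{-7747 + 132} = \frac{1}{-7615} = - \frac{1}{7615}$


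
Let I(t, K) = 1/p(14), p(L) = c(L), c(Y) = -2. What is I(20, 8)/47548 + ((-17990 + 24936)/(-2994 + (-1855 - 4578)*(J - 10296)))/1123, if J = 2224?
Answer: -28825159785/2772564599441528 ≈ -1.0397e-5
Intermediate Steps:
p(L) = -2
I(t, K) = -½ (I(t, K) = 1/(-2) = -½)
I(20, 8)/47548 + ((-17990 + 24936)/(-2994 + (-1855 - 4578)*(J - 10296)))/1123 = -½/47548 + ((-17990 + 24936)/(-2994 + (-1855 - 4578)*(2224 - 10296)))/1123 = -½*1/47548 + (6946/(-2994 - 6433*(-8072)))*(1/1123) = -1/95096 + (6946/(-2994 + 51927176))*(1/1123) = -1/95096 + (6946/51924182)*(1/1123) = -1/95096 + (6946*(1/51924182))*(1/1123) = -1/95096 + (3473/25962091)*(1/1123) = -1/95096 + 3473/29155428193 = -28825159785/2772564599441528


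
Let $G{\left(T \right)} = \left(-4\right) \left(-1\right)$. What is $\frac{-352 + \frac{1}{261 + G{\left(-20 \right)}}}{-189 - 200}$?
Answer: $\frac{93279}{103085} \approx 0.90487$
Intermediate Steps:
$G{\left(T \right)} = 4$
$\frac{-352 + \frac{1}{261 + G{\left(-20 \right)}}}{-189 - 200} = \frac{-352 + \frac{1}{261 + 4}}{-189 - 200} = \frac{-352 + \frac{1}{265}}{-389} = \left(-352 + \frac{1}{265}\right) \left(- \frac{1}{389}\right) = \left(- \frac{93279}{265}\right) \left(- \frac{1}{389}\right) = \frac{93279}{103085}$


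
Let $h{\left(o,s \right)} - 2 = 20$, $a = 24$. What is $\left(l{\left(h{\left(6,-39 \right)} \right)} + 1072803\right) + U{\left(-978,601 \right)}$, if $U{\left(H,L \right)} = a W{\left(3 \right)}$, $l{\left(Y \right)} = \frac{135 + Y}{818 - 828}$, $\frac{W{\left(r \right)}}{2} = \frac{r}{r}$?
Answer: $\frac{10728353}{10} \approx 1.0728 \cdot 10^{6}$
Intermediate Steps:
$W{\left(r \right)} = 2$ ($W{\left(r \right)} = 2 \frac{r}{r} = 2 \cdot 1 = 2$)
$h{\left(o,s \right)} = 22$ ($h{\left(o,s \right)} = 2 + 20 = 22$)
$l{\left(Y \right)} = - \frac{27}{2} - \frac{Y}{10}$ ($l{\left(Y \right)} = \frac{135 + Y}{-10} = \left(135 + Y\right) \left(- \frac{1}{10}\right) = - \frac{27}{2} - \frac{Y}{10}$)
$U{\left(H,L \right)} = 48$ ($U{\left(H,L \right)} = 24 \cdot 2 = 48$)
$\left(l{\left(h{\left(6,-39 \right)} \right)} + 1072803\right) + U{\left(-978,601 \right)} = \left(\left(- \frac{27}{2} - \frac{11}{5}\right) + 1072803\right) + 48 = \left(- \frac{157}{10} + 1072803\right) + 48 = \frac{10727873}{10} + 48 = \frac{10728353}{10}$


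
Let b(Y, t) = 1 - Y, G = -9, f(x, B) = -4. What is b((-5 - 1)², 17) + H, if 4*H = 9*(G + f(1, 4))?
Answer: -257/4 ≈ -64.250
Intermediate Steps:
H = -117/4 (H = (9*(-9 - 4))/4 = (9*(-13))/4 = (¼)*(-117) = -117/4 ≈ -29.250)
b((-5 - 1)², 17) + H = (1 - (-5 - 1)²) - 117/4 = (1 - 1*(-6)²) - 117/4 = (1 - 1*36) - 117/4 = (1 - 36) - 117/4 = -35 - 117/4 = -257/4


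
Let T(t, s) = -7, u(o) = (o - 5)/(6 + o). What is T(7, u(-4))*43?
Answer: -301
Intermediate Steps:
u(o) = (-5 + o)/(6 + o)
T(7, u(-4))*43 = -7*43 = -301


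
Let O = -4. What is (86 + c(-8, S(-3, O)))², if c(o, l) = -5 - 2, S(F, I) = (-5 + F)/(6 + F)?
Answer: 6241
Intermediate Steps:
S(F, I) = (-5 + F)/(6 + F)
c(o, l) = -7
(86 + c(-8, S(-3, O)))² = (86 - 7)² = 79² = 6241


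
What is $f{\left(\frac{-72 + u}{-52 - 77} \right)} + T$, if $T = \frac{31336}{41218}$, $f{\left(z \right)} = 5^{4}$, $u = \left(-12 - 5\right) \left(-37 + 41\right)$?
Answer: $\frac{12896293}{20609} \approx 625.76$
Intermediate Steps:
$u = -68$ ($u = \left(-17\right) 4 = -68$)
$f{\left(z \right)} = 625$
$T = \frac{15668}{20609}$ ($T = 31336 \cdot \frac{1}{41218} = \frac{15668}{20609} \approx 0.76025$)
$f{\left(\frac{-72 + u}{-52 - 77} \right)} + T = 625 + \frac{15668}{20609} = \frac{12896293}{20609}$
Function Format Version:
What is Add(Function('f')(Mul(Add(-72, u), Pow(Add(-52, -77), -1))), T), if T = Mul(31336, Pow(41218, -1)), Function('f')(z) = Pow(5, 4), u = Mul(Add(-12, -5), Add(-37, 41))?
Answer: Rational(12896293, 20609) ≈ 625.76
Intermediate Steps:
u = -68 (u = Mul(-17, 4) = -68)
Function('f')(z) = 625
T = Rational(15668, 20609) (T = Mul(31336, Rational(1, 41218)) = Rational(15668, 20609) ≈ 0.76025)
Add(Function('f')(Mul(Add(-72, u), Pow(Add(-52, -77), -1))), T) = Add(625, Rational(15668, 20609)) = Rational(12896293, 20609)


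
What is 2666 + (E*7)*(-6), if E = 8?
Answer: 2330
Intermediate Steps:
2666 + (E*7)*(-6) = 2666 + (8*7)*(-6) = 2666 + 56*(-6) = 2666 - 336 = 2330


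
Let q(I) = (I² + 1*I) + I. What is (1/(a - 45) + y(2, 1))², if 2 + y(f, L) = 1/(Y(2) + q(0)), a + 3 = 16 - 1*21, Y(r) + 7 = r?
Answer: 345744/70225 ≈ 4.9234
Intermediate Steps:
Y(r) = -7 + r
a = -8 (a = -3 + (16 - 1*21) = -3 + (16 - 21) = -3 - 5 = -8)
q(I) = I² + 2*I (q(I) = (I² + I) + I = (I + I²) + I = I² + 2*I)
y(f, L) = -11/5 (y(f, L) = -2 + 1/((-7 + 2) + 0*(2 + 0)) = -2 + 1/(-5 + 0*2) = -2 + 1/(-5 + 0) = -2 + 1/(-5) = -2 - ⅕ = -11/5)
(1/(a - 45) + y(2, 1))² = (1/(-8 - 45) - 11/5)² = (1/(-53) - 11/5)² = (-1/53 - 11/5)² = (-588/265)² = 345744/70225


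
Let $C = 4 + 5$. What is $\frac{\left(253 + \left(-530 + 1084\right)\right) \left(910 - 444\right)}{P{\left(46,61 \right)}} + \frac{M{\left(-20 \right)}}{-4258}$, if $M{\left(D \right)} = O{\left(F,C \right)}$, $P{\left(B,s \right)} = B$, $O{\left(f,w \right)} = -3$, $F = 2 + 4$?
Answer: $\frac{800636067}{97934} \approx 8175.3$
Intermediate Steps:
$F = 6$
$C = 9$
$M{\left(D \right)} = -3$
$\frac{\left(253 + \left(-530 + 1084\right)\right) \left(910 - 444\right)}{P{\left(46,61 \right)}} + \frac{M{\left(-20 \right)}}{-4258} = \frac{\left(253 + \left(-530 + 1084\right)\right) \left(910 - 444\right)}{46} - \frac{3}{-4258} = \left(253 + 554\right) 466 \cdot \frac{1}{46} - - \frac{3}{4258} = 807 \cdot 466 \cdot \frac{1}{46} + \frac{3}{4258} = 376062 \cdot \frac{1}{46} + \frac{3}{4258} = \frac{188031}{23} + \frac{3}{4258} = \frac{800636067}{97934}$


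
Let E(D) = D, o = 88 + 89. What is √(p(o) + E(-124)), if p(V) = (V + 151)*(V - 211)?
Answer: 2*I*√2819 ≈ 106.19*I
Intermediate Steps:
o = 177
p(V) = (-211 + V)*(151 + V) (p(V) = (151 + V)*(-211 + V) = (-211 + V)*(151 + V))
√(p(o) + E(-124)) = √((-31861 + 177² - 60*177) - 124) = √((-31861 + 31329 - 10620) - 124) = √(-11152 - 124) = √(-11276) = 2*I*√2819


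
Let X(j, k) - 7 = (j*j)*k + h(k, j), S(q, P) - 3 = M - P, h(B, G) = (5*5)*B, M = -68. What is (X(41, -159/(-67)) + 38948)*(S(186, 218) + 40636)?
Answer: 116266637367/67 ≈ 1.7353e+9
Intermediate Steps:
h(B, G) = 25*B
S(q, P) = -65 - P (S(q, P) = 3 + (-68 - P) = -65 - P)
X(j, k) = 7 + 25*k + k*j² (X(j, k) = 7 + ((j*j)*k + 25*k) = 7 + (j²*k + 25*k) = 7 + (k*j² + 25*k) = 7 + (25*k + k*j²) = 7 + 25*k + k*j²)
(X(41, -159/(-67)) + 38948)*(S(186, 218) + 40636) = ((7 + 25*(-159/(-67)) - 159/(-67)*41²) + 38948)*((-65 - 1*218) + 40636) = ((7 + 25*(-159*(-1/67)) - 159*(-1/67)*1681) + 38948)*((-65 - 218) + 40636) = ((7 + 25*(159/67) + (159/67)*1681) + 38948)*(-283 + 40636) = ((7 + 3975/67 + 267279/67) + 38948)*40353 = (271723/67 + 38948)*40353 = (2881239/67)*40353 = 116266637367/67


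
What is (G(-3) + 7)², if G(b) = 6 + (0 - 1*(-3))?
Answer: 256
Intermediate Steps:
G(b) = 9 (G(b) = 6 + (0 + 3) = 6 + 3 = 9)
(G(-3) + 7)² = (9 + 7)² = 16² = 256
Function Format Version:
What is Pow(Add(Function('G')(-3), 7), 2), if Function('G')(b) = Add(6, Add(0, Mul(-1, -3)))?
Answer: 256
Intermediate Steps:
Function('G')(b) = 9 (Function('G')(b) = Add(6, Add(0, 3)) = Add(6, 3) = 9)
Pow(Add(Function('G')(-3), 7), 2) = Pow(Add(9, 7), 2) = Pow(16, 2) = 256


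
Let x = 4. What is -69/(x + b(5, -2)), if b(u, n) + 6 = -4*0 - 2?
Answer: 69/4 ≈ 17.250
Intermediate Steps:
b(u, n) = -8 (b(u, n) = -6 + (-4*0 - 2) = -6 + (0 - 2) = -6 - 2 = -8)
-69/(x + b(5, -2)) = -69/(4 - 8) = -69/(-4) = -¼*(-69) = 69/4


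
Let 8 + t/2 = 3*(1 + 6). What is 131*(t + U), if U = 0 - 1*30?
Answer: -524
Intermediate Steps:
t = 26 (t = -16 + 2*(3*(1 + 6)) = -16 + 2*(3*7) = -16 + 2*21 = -16 + 42 = 26)
U = -30 (U = 0 - 30 = -30)
131*(t + U) = 131*(26 - 30) = 131*(-4) = -524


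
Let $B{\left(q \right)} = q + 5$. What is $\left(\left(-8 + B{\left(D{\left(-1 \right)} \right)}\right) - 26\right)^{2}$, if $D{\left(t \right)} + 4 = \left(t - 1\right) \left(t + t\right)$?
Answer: $841$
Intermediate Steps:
$D{\left(t \right)} = -4 + 2 t \left(-1 + t\right)$ ($D{\left(t \right)} = -4 + \left(t - 1\right) \left(t + t\right) = -4 + \left(-1 + t\right) 2 t = -4 + 2 t \left(-1 + t\right)$)
$B{\left(q \right)} = 5 + q$
$\left(\left(-8 + B{\left(D{\left(-1 \right)} \right)}\right) - 26\right)^{2} = \left(\left(-8 + \left(5 - \left(2 - 2\right)\right)\right) - 26\right)^{2} = \left(\left(-8 + \left(5 + \left(-4 + 2 + 2 \cdot 1\right)\right)\right) - 26\right)^{2} = \left(\left(-8 + \left(5 + \left(-4 + 2 + 2\right)\right)\right) - 26\right)^{2} = \left(\left(-8 + \left(5 + 0\right)\right) - 26\right)^{2} = \left(\left(-8 + 5\right) - 26\right)^{2} = \left(-3 - 26\right)^{2} = \left(-29\right)^{2} = 841$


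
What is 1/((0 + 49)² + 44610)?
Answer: 1/47011 ≈ 2.1272e-5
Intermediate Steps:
1/((0 + 49)² + 44610) = 1/(49² + 44610) = 1/(2401 + 44610) = 1/47011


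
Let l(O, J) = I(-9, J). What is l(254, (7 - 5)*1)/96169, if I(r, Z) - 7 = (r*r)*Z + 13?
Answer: 182/96169 ≈ 0.0018925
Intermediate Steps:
I(r, Z) = 20 + Z*r**2 (I(r, Z) = 7 + ((r*r)*Z + 13) = 7 + (r**2*Z + 13) = 7 + (Z*r**2 + 13) = 7 + (13 + Z*r**2) = 20 + Z*r**2)
l(O, J) = 20 + 81*J (l(O, J) = 20 + J*(-9)**2 = 20 + J*81 = 20 + 81*J)
l(254, (7 - 5)*1)/96169 = (20 + 81*((7 - 5)*1))/96169 = (20 + 81*(2*1))*(1/96169) = (20 + 81*2)*(1/96169) = (20 + 162)*(1/96169) = 182*(1/96169) = 182/96169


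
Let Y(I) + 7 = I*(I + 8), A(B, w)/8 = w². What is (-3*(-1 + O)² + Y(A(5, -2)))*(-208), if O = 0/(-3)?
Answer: -264160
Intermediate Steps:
A(B, w) = 8*w²
Y(I) = -7 + I*(8 + I) (Y(I) = -7 + I*(I + 8) = -7 + I*(8 + I))
O = 0 (O = 0*(-⅓) = 0)
(-3*(-1 + O)² + Y(A(5, -2)))*(-208) = (-3*(-1 + 0)² + (-7 + (8*(-2)²)² + 8*(8*(-2)²)))*(-208) = (-3*(-1)² + (-7 + (8*4)² + 8*(8*4)))*(-208) = (-3*1 + (-7 + 32² + 8*32))*(-208) = (-3 + (-7 + 1024 + 256))*(-208) = (-3 + 1273)*(-208) = 1270*(-208) = -264160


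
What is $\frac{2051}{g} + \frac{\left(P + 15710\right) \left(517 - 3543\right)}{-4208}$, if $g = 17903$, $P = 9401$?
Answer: $\frac{680191973833}{37667912} \approx 18058.0$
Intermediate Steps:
$\frac{2051}{g} + \frac{\left(P + 15710\right) \left(517 - 3543\right)}{-4208} = \frac{2051}{17903} + \frac{\left(9401 + 15710\right) \left(517 - 3543\right)}{-4208} = 2051 \cdot \frac{1}{17903} + 25111 \left(-3026\right) \left(- \frac{1}{4208}\right) = \frac{2051}{17903} - - \frac{37992943}{2104} = \frac{2051}{17903} + \frac{37992943}{2104} = \frac{680191973833}{37667912}$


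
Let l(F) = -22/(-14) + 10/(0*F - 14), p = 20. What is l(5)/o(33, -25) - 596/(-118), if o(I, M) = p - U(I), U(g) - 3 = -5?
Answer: 23123/4543 ≈ 5.0898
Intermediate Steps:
U(g) = -2 (U(g) = 3 - 5 = -2)
l(F) = 6/7 (l(F) = -22*(-1/14) + 10/(0 - 14) = 11/7 + 10/(-14) = 11/7 + 10*(-1/14) = 11/7 - 5/7 = 6/7)
o(I, M) = 22 (o(I, M) = 20 - 1*(-2) = 20 + 2 = 22)
l(5)/o(33, -25) - 596/(-118) = (6/7)/22 - 596/(-118) = (6/7)*(1/22) - 596*(-1/118) = 3/77 + 298/59 = 23123/4543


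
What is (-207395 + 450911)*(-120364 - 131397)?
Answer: -61307831676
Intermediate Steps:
(-207395 + 450911)*(-120364 - 131397) = 243516*(-251761) = -61307831676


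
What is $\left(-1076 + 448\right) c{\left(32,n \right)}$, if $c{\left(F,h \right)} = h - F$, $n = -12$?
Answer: $27632$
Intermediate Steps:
$\left(-1076 + 448\right) c{\left(32,n \right)} = \left(-1076 + 448\right) \left(-12 - 32\right) = - 628 \left(-12 - 32\right) = \left(-628\right) \left(-44\right) = 27632$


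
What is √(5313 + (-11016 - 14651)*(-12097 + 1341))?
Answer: √276079565 ≈ 16616.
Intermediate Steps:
√(5313 + (-11016 - 14651)*(-12097 + 1341)) = √(5313 - 25667*(-10756)) = √(5313 + 276074252) = √276079565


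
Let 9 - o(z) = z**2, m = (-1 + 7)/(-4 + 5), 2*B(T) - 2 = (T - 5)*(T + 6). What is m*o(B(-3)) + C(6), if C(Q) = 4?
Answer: -668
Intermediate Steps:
B(T) = 1 + (-5 + T)*(6 + T)/2 (B(T) = 1 + ((T - 5)*(T + 6))/2 = 1 + ((-5 + T)*(6 + T))/2 = 1 + (-5 + T)*(6 + T)/2)
m = 6 (m = 6/1 = 6*1 = 6)
o(z) = 9 - z**2
m*o(B(-3)) + C(6) = 6*(9 - (-14 + (1/2)*(-3) + (1/2)*(-3)**2)**2) + 4 = 6*(9 - (-14 - 3/2 + (1/2)*9)**2) + 4 = 6*(9 - (-14 - 3/2 + 9/2)**2) + 4 = 6*(9 - 1*(-11)**2) + 4 = 6*(9 - 1*121) + 4 = 6*(9 - 121) + 4 = 6*(-112) + 4 = -672 + 4 = -668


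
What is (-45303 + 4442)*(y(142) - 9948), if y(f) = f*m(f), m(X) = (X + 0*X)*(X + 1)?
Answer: -117414246944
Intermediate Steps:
m(X) = X*(1 + X) (m(X) = (X + 0)*(1 + X) = X*(1 + X))
y(f) = f²*(1 + f) (y(f) = f*(f*(1 + f)) = f²*(1 + f))
(-45303 + 4442)*(y(142) - 9948) = (-45303 + 4442)*(142²*(1 + 142) - 9948) = -40861*(20164*143 - 9948) = -40861*(2883452 - 9948) = -40861*2873504 = -117414246944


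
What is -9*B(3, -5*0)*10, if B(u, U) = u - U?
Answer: -270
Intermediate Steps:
-9*B(3, -5*0)*10 = -9*(3 - (-5)*0)*10 = -9*(3 - 1*0)*10 = -9*(3 + 0)*10 = -9*3*10 = -27*10 = -270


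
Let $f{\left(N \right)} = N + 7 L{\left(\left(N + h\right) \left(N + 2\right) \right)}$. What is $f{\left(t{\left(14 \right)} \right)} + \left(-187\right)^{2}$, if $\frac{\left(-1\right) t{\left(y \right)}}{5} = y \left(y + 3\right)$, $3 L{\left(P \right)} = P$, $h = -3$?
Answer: $3340775$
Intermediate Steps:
$L{\left(P \right)} = \frac{P}{3}$
$t{\left(y \right)} = - 5 y \left(3 + y\right)$ ($t{\left(y \right)} = - 5 y \left(y + 3\right) = - 5 y \left(3 + y\right)$)
$f{\left(N \right)} = N + \frac{7 \left(-3 + N\right) \left(2 + N\right)}{3}$ ($f{\left(N \right)} = N + 7 \frac{\left(N - 3\right) \left(N + 2\right)}{3} = N + 7 \frac{\left(-3 + N\right) \left(2 + N\right)}{3} = N + \frac{7 \left(-3 + N\right) \left(2 + N\right)}{3}$)
$f{\left(t{\left(14 \right)} \right)} + \left(-187\right)^{2} = \left(-14 - \frac{4 \left(\left(-5\right) 14 \left(3 + 14\right)\right)}{3} + \frac{7 \left(\left(-5\right) 14 \left(3 + 14\right)\right)^{2}}{3}\right) + \left(-187\right)^{2} = \left(-14 - \frac{4 \left(\left(-5\right) 14 \cdot 17\right)}{3} + \frac{7 \left(\left(-5\right) 14 \cdot 17\right)^{2}}{3}\right) + 34969 = \left(-14 - - \frac{4760}{3} + \frac{7 \left(-1190\right)^{2}}{3}\right) + 34969 = \left(-14 + \frac{4760}{3} + \frac{7}{3} \cdot 1416100\right) + 34969 = \left(-14 + \frac{4760}{3} + \frac{9912700}{3}\right) + 34969 = 3305806 + 34969 = 3340775$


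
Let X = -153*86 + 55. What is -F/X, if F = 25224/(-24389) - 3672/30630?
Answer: -143694588/1631400087035 ≈ -8.8081e-5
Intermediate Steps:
F = -143694588/124505845 (F = 25224*(-1/24389) - 3672*1/30630 = -25224/24389 - 612/5105 = -143694588/124505845 ≈ -1.1541)
X = -13103 (X = -13158 + 55 = -13103)
-F/X = -(-143694588)/(124505845*(-13103)) = -(-143694588)*(-1)/(124505845*13103) = -1*143694588/1631400087035 = -143694588/1631400087035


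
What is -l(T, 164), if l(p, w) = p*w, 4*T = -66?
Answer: 2706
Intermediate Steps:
T = -33/2 (T = (¼)*(-66) = -33/2 ≈ -16.500)
-l(T, 164) = -(-33)*164/2 = -1*(-2706) = 2706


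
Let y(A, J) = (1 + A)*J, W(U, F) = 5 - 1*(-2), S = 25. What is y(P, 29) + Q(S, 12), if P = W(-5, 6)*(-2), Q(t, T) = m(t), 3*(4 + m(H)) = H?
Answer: -1118/3 ≈ -372.67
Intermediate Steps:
m(H) = -4 + H/3
W(U, F) = 7 (W(U, F) = 5 + 2 = 7)
Q(t, T) = -4 + t/3
P = -14 (P = 7*(-2) = -14)
y(A, J) = J*(1 + A)
y(P, 29) + Q(S, 12) = 29*(1 - 14) + (-4 + (⅓)*25) = 29*(-13) + (-4 + 25/3) = -377 + 13/3 = -1118/3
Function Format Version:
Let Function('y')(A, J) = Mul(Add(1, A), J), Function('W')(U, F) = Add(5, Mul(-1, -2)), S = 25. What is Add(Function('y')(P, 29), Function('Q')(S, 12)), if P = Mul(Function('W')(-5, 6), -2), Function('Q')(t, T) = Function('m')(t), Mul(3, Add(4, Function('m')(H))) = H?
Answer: Rational(-1118, 3) ≈ -372.67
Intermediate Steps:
Function('m')(H) = Add(-4, Mul(Rational(1, 3), H))
Function('W')(U, F) = 7 (Function('W')(U, F) = Add(5, 2) = 7)
Function('Q')(t, T) = Add(-4, Mul(Rational(1, 3), t))
P = -14 (P = Mul(7, -2) = -14)
Function('y')(A, J) = Mul(J, Add(1, A))
Add(Function('y')(P, 29), Function('Q')(S, 12)) = Add(Mul(29, Add(1, -14)), Add(-4, Mul(Rational(1, 3), 25))) = Add(Mul(29, -13), Add(-4, Rational(25, 3))) = Add(-377, Rational(13, 3)) = Rational(-1118, 3)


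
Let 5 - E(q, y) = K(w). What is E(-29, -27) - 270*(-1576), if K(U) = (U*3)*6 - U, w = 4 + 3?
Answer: 425406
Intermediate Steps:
w = 7
K(U) = 17*U (K(U) = (3*U)*6 - U = 18*U - U = 17*U)
E(q, y) = -114 (E(q, y) = 5 - 17*7 = 5 - 1*119 = 5 - 119 = -114)
E(-29, -27) - 270*(-1576) = -114 - 270*(-1576) = -114 + 425520 = 425406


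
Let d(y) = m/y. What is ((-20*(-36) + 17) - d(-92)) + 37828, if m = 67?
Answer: 3548047/92 ≈ 38566.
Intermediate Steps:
d(y) = 67/y
((-20*(-36) + 17) - d(-92)) + 37828 = ((-20*(-36) + 17) - 67/(-92)) + 37828 = ((720 + 17) - 67*(-1)/92) + 37828 = (737 - 1*(-67/92)) + 37828 = (737 + 67/92) + 37828 = 67871/92 + 37828 = 3548047/92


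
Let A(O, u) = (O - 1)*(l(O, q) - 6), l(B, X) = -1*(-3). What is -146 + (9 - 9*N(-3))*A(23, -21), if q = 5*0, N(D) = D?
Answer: -2522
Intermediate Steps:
q = 0
l(B, X) = 3
A(O, u) = 3 - 3*O (A(O, u) = (O - 1)*(3 - 6) = (-1 + O)*(-3) = 3 - 3*O)
-146 + (9 - 9*N(-3))*A(23, -21) = -146 + (9 - 9*(-3))*(3 - 3*23) = -146 + (9 + 27)*(3 - 69) = -146 + 36*(-66) = -146 - 2376 = -2522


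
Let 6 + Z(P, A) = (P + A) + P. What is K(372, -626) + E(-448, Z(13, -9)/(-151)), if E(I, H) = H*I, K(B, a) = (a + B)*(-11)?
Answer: 426822/151 ≈ 2826.6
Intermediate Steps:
Z(P, A) = -6 + A + 2*P (Z(P, A) = -6 + ((P + A) + P) = -6 + ((A + P) + P) = -6 + (A + 2*P) = -6 + A + 2*P)
K(B, a) = -11*B - 11*a (K(B, a) = (B + a)*(-11) = -11*B - 11*a)
K(372, -626) + E(-448, Z(13, -9)/(-151)) = (-11*372 - 11*(-626)) + ((-6 - 9 + 2*13)/(-151))*(-448) = (-4092 + 6886) + ((-6 - 9 + 26)*(-1/151))*(-448) = 2794 + (11*(-1/151))*(-448) = 2794 - 11/151*(-448) = 2794 + 4928/151 = 426822/151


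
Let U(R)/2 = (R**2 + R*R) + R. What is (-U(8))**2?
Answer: 73984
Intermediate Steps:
U(R) = 2*R + 4*R**2 (U(R) = 2*((R**2 + R*R) + R) = 2*((R**2 + R**2) + R) = 2*(2*R**2 + R) = 2*(R + 2*R**2) = 2*R + 4*R**2)
(-U(8))**2 = (-2*8*(1 + 2*8))**2 = (-2*8*(1 + 16))**2 = (-2*8*17)**2 = (-1*272)**2 = (-272)**2 = 73984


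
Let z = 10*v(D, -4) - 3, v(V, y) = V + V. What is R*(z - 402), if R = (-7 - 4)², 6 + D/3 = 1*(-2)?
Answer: -107085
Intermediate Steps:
D = -24 (D = -18 + 3*(1*(-2)) = -18 + 3*(-2) = -18 - 6 = -24)
v(V, y) = 2*V
z = -483 (z = 10*(2*(-24)) - 3 = 10*(-48) - 3 = -480 - 3 = -483)
R = 121 (R = (-11)² = 121)
R*(z - 402) = 121*(-483 - 402) = 121*(-885) = -107085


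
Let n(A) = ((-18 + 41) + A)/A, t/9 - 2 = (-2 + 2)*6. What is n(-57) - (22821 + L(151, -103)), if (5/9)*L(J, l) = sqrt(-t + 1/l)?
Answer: -1300763/57 - 9*I*sqrt(191065)/515 ≈ -22820.0 - 7.6388*I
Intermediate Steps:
t = 18 (t = 18 + 9*((-2 + 2)*6) = 18 + 9*(0*6) = 18 + 9*0 = 18 + 0 = 18)
n(A) = (23 + A)/A
L(J, l) = 9*sqrt(-18 + 1/l)/5 (L(J, l) = 9*sqrt(-1*18 + 1/l)/5 = 9*sqrt(-18 + 1/l)/5)
n(-57) - (22821 + L(151, -103)) = (23 - 57)/(-57) - (22821 + 9*sqrt(-18 + 1/(-103))/5) = -1/57*(-34) - (22821 + 9*sqrt(-18 - 1/103)/5) = 34/57 - (22821 + 9*sqrt(-1855/103)/5) = 34/57 - (22821 + 9*(I*sqrt(191065)/103)/5) = 34/57 - (22821 + 9*I*sqrt(191065)/515) = 34/57 + (-22821 - 9*I*sqrt(191065)/515) = -1300763/57 - 9*I*sqrt(191065)/515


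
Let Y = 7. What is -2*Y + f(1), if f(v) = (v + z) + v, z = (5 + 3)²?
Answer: 52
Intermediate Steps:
z = 64 (z = 8² = 64)
f(v) = 64 + 2*v (f(v) = (v + 64) + v = (64 + v) + v = 64 + 2*v)
-2*Y + f(1) = -2*7 + (64 + 2*1) = -14 + (64 + 2) = -14 + 66 = 52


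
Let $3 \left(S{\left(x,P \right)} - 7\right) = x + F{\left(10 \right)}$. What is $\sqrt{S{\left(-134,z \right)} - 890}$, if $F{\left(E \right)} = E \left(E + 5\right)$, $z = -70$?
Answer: $\frac{i \sqrt{7899}}{3} \approx 29.625 i$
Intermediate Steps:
$F{\left(E \right)} = E \left(5 + E\right)$
$S{\left(x,P \right)} = 57 + \frac{x}{3}$ ($S{\left(x,P \right)} = 7 + \frac{x + 10 \left(5 + 10\right)}{3} = 7 + \frac{x + 10 \cdot 15}{3} = 7 + \frac{x + 150}{3} = 7 + \frac{150 + x}{3} = 7 + \left(50 + \frac{x}{3}\right) = 57 + \frac{x}{3}$)
$\sqrt{S{\left(-134,z \right)} - 890} = \sqrt{\left(57 + \frac{1}{3} \left(-134\right)\right) - 890} = \sqrt{\left(57 - \frac{134}{3}\right) - 890} = \sqrt{\frac{37}{3} - 890} = \sqrt{- \frac{2633}{3}} = \frac{i \sqrt{7899}}{3}$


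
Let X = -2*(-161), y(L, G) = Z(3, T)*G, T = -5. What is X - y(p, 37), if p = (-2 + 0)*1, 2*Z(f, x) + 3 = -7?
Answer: 507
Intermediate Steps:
Z(f, x) = -5 (Z(f, x) = -3/2 + (1/2)*(-7) = -3/2 - 7/2 = -5)
p = -2 (p = -2*1 = -2)
y(L, G) = -5*G
X = 322
X - y(p, 37) = 322 - (-5)*37 = 322 - 1*(-185) = 322 + 185 = 507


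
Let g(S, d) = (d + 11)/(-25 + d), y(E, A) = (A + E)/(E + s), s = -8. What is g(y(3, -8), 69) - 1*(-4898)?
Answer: 53898/11 ≈ 4899.8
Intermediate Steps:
y(E, A) = (A + E)/(-8 + E) (y(E, A) = (A + E)/(E - 8) = (A + E)/(-8 + E))
g(S, d) = (11 + d)/(-25 + d)
g(y(3, -8), 69) - 1*(-4898) = (11 + 69)/(-25 + 69) - 1*(-4898) = 80/44 + 4898 = (1/44)*80 + 4898 = 20/11 + 4898 = 53898/11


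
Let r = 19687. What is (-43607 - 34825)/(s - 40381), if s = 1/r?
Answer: 257348464/132496791 ≈ 1.9423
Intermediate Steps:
s = 1/19687 ≈ 5.0795e-5
(-43607 - 34825)/(s - 40381) = (-43607 - 34825)/(1/19687 - 40381) = -78432/(-794980746/19687) = -78432*(-19687/794980746) = 257348464/132496791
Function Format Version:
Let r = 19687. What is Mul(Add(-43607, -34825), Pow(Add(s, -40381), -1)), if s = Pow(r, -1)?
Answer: Rational(257348464, 132496791) ≈ 1.9423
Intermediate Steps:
s = Rational(1, 19687) (s = Pow(19687, -1) = Rational(1, 19687) ≈ 5.0795e-5)
Mul(Add(-43607, -34825), Pow(Add(s, -40381), -1)) = Mul(Add(-43607, -34825), Pow(Add(Rational(1, 19687), -40381), -1)) = Mul(-78432, Pow(Rational(-794980746, 19687), -1)) = Mul(-78432, Rational(-19687, 794980746)) = Rational(257348464, 132496791)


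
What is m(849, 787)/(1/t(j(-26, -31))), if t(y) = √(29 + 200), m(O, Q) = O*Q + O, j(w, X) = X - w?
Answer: 669012*√229 ≈ 1.0124e+7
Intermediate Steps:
m(O, Q) = O + O*Q
t(y) = √229
m(849, 787)/(1/t(j(-26, -31))) = (849*(1 + 787))/(1/(√229)) = (849*788)/((√229/229)) = 669012*√229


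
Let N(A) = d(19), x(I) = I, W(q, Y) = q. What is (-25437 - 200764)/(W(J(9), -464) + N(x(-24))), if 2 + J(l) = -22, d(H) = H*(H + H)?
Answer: -226201/698 ≈ -324.07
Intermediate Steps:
d(H) = 2*H² (d(H) = H*(2*H) = 2*H²)
J(l) = -24 (J(l) = -2 - 22 = -24)
N(A) = 722 (N(A) = 2*19² = 2*361 = 722)
(-25437 - 200764)/(W(J(9), -464) + N(x(-24))) = (-25437 - 200764)/(-24 + 722) = -226201/698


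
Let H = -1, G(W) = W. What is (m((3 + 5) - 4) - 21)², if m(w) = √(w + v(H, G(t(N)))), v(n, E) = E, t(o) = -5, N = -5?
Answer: (21 - I)² ≈ 440.0 - 42.0*I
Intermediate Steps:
m(w) = √(-5 + w) (m(w) = √(w - 5) = √(-5 + w))
(m((3 + 5) - 4) - 21)² = (√(-5 + ((3 + 5) - 4)) - 21)² = (√(-5 + (8 - 4)) - 21)² = (√(-5 + 4) - 21)² = (√(-1) - 21)² = (I - 21)² = (-21 + I)²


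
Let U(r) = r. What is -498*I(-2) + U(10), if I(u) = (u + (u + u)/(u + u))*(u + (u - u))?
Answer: -986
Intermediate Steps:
I(u) = u*(1 + u) (I(u) = (u + (2*u)/((2*u)))*(u + 0) = (u + (2*u)*(1/(2*u)))*u = (u + 1)*u = (1 + u)*u = u*(1 + u))
-498*I(-2) + U(10) = -(-996)*(1 - 2) + 10 = -(-996)*(-1) + 10 = -498*2 + 10 = -996 + 10 = -986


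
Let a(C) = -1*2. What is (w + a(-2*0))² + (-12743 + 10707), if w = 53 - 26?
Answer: -1411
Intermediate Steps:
a(C) = -2
w = 27
(w + a(-2*0))² + (-12743 + 10707) = (27 - 2)² + (-12743 + 10707) = 25² - 2036 = 625 - 2036 = -1411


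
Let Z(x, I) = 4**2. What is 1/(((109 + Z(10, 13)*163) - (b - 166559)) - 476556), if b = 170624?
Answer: -1/477904 ≈ -2.0925e-6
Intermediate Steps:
Z(x, I) = 16
1/(((109 + Z(10, 13)*163) - (b - 166559)) - 476556) = 1/(((109 + 16*163) - (170624 - 166559)) - 476556) = 1/(((109 + 2608) - 1*4065) - 476556) = 1/((2717 - 4065) - 476556) = 1/(-1348 - 476556) = 1/(-477904) = -1/477904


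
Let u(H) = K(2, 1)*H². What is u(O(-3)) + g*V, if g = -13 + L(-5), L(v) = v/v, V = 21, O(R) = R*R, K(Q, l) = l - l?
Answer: -252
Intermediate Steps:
K(Q, l) = 0
O(R) = R²
u(H) = 0 (u(H) = 0*H² = 0)
L(v) = 1
g = -12 (g = -13 + 1 = -12)
u(O(-3)) + g*V = 0 - 12*21 = 0 - 252 = -252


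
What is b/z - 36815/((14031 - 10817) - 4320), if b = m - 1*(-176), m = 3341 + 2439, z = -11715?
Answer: 424700389/12956790 ≈ 32.778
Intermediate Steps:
m = 5780
b = 5956 (b = 5780 - 1*(-176) = 5780 + 176 = 5956)
b/z - 36815/((14031 - 10817) - 4320) = 5956/(-11715) - 36815/((14031 - 10817) - 4320) = 5956*(-1/11715) - 36815/(3214 - 4320) = -5956/11715 - 36815/(-1106) = -5956/11715 - 36815*(-1/1106) = -5956/11715 + 36815/1106 = 424700389/12956790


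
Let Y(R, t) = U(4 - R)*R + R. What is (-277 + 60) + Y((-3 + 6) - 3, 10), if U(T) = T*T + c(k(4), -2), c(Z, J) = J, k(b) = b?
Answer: -217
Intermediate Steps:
U(T) = -2 + T² (U(T) = T*T - 2 = T² - 2 = -2 + T²)
Y(R, t) = R + R*(-2 + (4 - R)²) (Y(R, t) = (-2 + (4 - R)²)*R + R = R*(-2 + (4 - R)²) + R = R + R*(-2 + (4 - R)²))
(-277 + 60) + Y((-3 + 6) - 3, 10) = (-277 + 60) + ((-3 + 6) - 3)*(-1 + (-4 + ((-3 + 6) - 3))²) = -217 + (3 - 3)*(-1 + (-4 + (3 - 3))²) = -217 + 0*(-1 + (-4 + 0)²) = -217 + 0*(-1 + (-4)²) = -217 + 0*(-1 + 16) = -217 + 0*15 = -217 + 0 = -217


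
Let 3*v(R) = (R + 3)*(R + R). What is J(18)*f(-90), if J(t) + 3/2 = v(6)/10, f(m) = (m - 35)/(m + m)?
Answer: 35/24 ≈ 1.4583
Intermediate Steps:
v(R) = 2*R*(3 + R)/3 (v(R) = ((R + 3)*(R + R))/3 = ((3 + R)*(2*R))/3 = (2*R*(3 + R))/3 = 2*R*(3 + R)/3)
f(m) = (-35 + m)/(2*m) (f(m) = (-35 + m)/((2*m)) = (-35 + m)*(1/(2*m)) = (-35 + m)/(2*m))
J(t) = 21/10 (J(t) = -3/2 + ((⅔)*6*(3 + 6))/10 = -3/2 + ((⅔)*6*9)*(⅒) = -3/2 + 36*(⅒) = -3/2 + 18/5 = 21/10)
J(18)*f(-90) = 21*((½)*(-35 - 90)/(-90))/10 = 21*((½)*(-1/90)*(-125))/10 = (21/10)*(25/36) = 35/24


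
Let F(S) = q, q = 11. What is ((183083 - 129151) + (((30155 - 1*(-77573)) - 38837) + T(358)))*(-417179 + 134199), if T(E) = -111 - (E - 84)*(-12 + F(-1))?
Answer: -34802578280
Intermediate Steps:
F(S) = 11
T(E) = -195 + E (T(E) = -111 - (E - 84)*(-12 + 11) = -111 - (-84 + E)*(-1) = -111 - (84 - E) = -111 + (-84 + E) = -195 + E)
((183083 - 129151) + (((30155 - 1*(-77573)) - 38837) + T(358)))*(-417179 + 134199) = ((183083 - 129151) + (((30155 - 1*(-77573)) - 38837) + (-195 + 358)))*(-417179 + 134199) = (53932 + (((30155 + 77573) - 38837) + 163))*(-282980) = (53932 + ((107728 - 38837) + 163))*(-282980) = (53932 + (68891 + 163))*(-282980) = (53932 + 69054)*(-282980) = 122986*(-282980) = -34802578280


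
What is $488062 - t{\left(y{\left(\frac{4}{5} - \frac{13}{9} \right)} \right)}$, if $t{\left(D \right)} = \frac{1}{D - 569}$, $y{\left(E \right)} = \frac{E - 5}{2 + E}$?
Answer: $\frac{17064111767}{34963} \approx 4.8806 \cdot 10^{5}$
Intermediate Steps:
$y{\left(E \right)} = \frac{-5 + E}{2 + E}$
$t{\left(D \right)} = \frac{1}{-569 + D}$
$488062 - t{\left(y{\left(\frac{4}{5} - \frac{13}{9} \right)} \right)} = 488062 - \frac{1}{-569 + \frac{-5 + \left(\frac{4}{5} - \frac{13}{9}\right)}{2 + \left(\frac{4}{5} - \frac{13}{9}\right)}} = 488062 - \frac{1}{-569 + \frac{-5 - \frac{29}{45}}{2 - \frac{29}{45}}} = 488062 - \frac{1}{-569 + \frac{1}{\frac{61}{45}} \left(- \frac{254}{45}\right)} = 488062 - \frac{1}{-569 + \frac{45}{61} \left(- \frac{254}{45}\right)} = 488062 - \frac{1}{-569 - \frac{254}{61}} = 488062 - \frac{1}{- \frac{34963}{61}} = 488062 - - \frac{61}{34963} = 488062 + \frac{61}{34963} = \frac{17064111767}{34963}$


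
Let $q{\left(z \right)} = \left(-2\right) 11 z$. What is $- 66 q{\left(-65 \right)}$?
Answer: $-94380$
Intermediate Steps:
$q{\left(z \right)} = - 22 z$
$- 66 q{\left(-65 \right)} = - 66 \left(\left(-22\right) \left(-65\right)\right) = \left(-66\right) 1430 = -94380$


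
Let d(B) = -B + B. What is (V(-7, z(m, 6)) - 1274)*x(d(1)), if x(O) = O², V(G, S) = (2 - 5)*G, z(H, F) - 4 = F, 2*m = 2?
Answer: 0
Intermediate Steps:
m = 1 (m = (½)*2 = 1)
z(H, F) = 4 + F
V(G, S) = -3*G
d(B) = 0
(V(-7, z(m, 6)) - 1274)*x(d(1)) = (-3*(-7) - 1274)*0² = (21 - 1274)*0 = -1253*0 = 0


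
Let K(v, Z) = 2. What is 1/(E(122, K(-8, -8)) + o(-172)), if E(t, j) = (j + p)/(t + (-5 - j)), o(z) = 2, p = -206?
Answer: 115/26 ≈ 4.4231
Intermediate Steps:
E(t, j) = (-206 + j)/(-5 + t - j) (E(t, j) = (j - 206)/(t + (-5 - j)) = (-206 + j)/(-5 + t - j))
1/(E(122, K(-8, -8)) + o(-172)) = 1/((206 - 1*2)/(5 + 2 - 1*122) + 2) = 1/((206 - 2)/(5 + 2 - 122) + 2) = 1/(204/(-115) + 2) = 1/(-1/115*204 + 2) = 1/(-204/115 + 2) = 1/(26/115) = 115/26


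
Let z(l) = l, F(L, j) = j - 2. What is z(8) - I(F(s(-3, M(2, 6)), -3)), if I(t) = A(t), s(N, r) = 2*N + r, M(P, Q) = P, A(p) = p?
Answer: 13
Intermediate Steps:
s(N, r) = r + 2*N
F(L, j) = -2 + j
I(t) = t
z(8) - I(F(s(-3, M(2, 6)), -3)) = 8 - (-2 - 3) = 8 - 1*(-5) = 8 + 5 = 13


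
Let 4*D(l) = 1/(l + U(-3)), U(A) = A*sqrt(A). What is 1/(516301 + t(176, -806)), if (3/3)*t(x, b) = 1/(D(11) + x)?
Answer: 37879278792569/19557109735082622049 + 12*I*sqrt(3)/19557109735082622049 ≈ 1.9369e-6 + 1.0628e-18*I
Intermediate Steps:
U(A) = A**(3/2)
D(l) = 1/(4*(l - 3*I*sqrt(3))) (D(l) = 1/(4*(l + (-3)**(3/2))) = 1/(4*(l - 3*I*sqrt(3))))
t(x, b) = 1/(x + 1/(4*(11 - 3*I*sqrt(3)))) (t(x, b) = 1/(1/(4*(11 - 3*I*sqrt(3))) + x) = 1/(x + 1/(4*(11 - 3*I*sqrt(3)))))
1/(516301 + t(176, -806)) = 1/(516301 + 1/(176 + 1/(4*(11 - 3*I*sqrt(3)))))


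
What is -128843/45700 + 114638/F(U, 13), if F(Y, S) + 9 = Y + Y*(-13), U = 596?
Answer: -198761333/10556700 ≈ -18.828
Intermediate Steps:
F(Y, S) = -9 - 12*Y (F(Y, S) = -9 + (Y + Y*(-13)) = -9 + (Y - 13*Y) = -9 - 12*Y)
-128843/45700 + 114638/F(U, 13) = -128843/45700 + 114638/(-9 - 12*596) = -128843*1/45700 + 114638/(-9 - 7152) = -128843/45700 + 114638/(-7161) = -128843/45700 + 114638*(-1/7161) = -128843/45700 - 3698/231 = -198761333/10556700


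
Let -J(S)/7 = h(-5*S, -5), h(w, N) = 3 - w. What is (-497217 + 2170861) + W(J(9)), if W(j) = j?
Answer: 1673308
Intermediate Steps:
J(S) = -21 - 35*S (J(S) = -7*(3 - (-5)*S) = -7*(3 + 5*S) = -21 - 35*S)
(-497217 + 2170861) + W(J(9)) = (-497217 + 2170861) + (-21 - 35*9) = 1673644 + (-21 - 315) = 1673644 - 336 = 1673308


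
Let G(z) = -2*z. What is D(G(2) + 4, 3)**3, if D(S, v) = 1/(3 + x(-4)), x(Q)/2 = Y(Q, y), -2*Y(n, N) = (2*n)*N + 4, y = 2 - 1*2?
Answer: -1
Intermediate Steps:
y = 0 (y = 2 - 2 = 0)
Y(n, N) = -2 - N*n (Y(n, N) = -((2*n)*N + 4)/2 = -(2*N*n + 4)/2 = -(4 + 2*N*n)/2 = -2 - N*n)
x(Q) = -4 (x(Q) = 2*(-2 - 1*0*Q) = 2*(-2 + 0) = 2*(-2) = -4)
D(S, v) = -1 (D(S, v) = 1/(3 - 4) = 1/(-1) = -1)
D(G(2) + 4, 3)**3 = (-1)**3 = -1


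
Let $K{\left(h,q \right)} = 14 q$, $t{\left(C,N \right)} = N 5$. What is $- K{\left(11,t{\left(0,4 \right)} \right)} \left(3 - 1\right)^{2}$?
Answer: $-1120$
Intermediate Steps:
$t{\left(C,N \right)} = 5 N$
$- K{\left(11,t{\left(0,4 \right)} \right)} \left(3 - 1\right)^{2} = - 14 \cdot 5 \cdot 4 \left(3 - 1\right)^{2} = - 14 \cdot 20 \cdot 2^{2} = - 280 \cdot 4 = \left(-1\right) 1120 = -1120$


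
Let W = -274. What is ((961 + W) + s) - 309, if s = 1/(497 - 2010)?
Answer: 571913/1513 ≈ 378.00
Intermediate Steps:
s = -1/1513 (s = 1/(-1513) = -1/1513 ≈ -0.00066094)
((961 + W) + s) - 309 = ((961 - 274) - 1/1513) - 309 = (687 - 1/1513) - 309 = 1039430/1513 - 309 = 571913/1513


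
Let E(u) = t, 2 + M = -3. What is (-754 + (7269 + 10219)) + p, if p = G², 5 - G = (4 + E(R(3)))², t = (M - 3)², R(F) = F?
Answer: 21351895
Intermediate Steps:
M = -5 (M = -2 - 3 = -5)
t = 64 (t = (-5 - 3)² = (-8)² = 64)
E(u) = 64
G = -4619 (G = 5 - (4 + 64)² = 5 - 1*68² = 5 - 1*4624 = 5 - 4624 = -4619)
p = 21335161 (p = (-4619)² = 21335161)
(-754 + (7269 + 10219)) + p = (-754 + (7269 + 10219)) + 21335161 = (-754 + 17488) + 21335161 = 16734 + 21335161 = 21351895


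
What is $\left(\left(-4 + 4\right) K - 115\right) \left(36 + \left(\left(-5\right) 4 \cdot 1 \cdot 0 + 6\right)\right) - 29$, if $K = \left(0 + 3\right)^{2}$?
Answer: $-4859$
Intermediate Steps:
$K = 9$ ($K = 3^{2} = 9$)
$\left(\left(-4 + 4\right) K - 115\right) \left(36 + \left(\left(-5\right) 4 \cdot 1 \cdot 0 + 6\right)\right) - 29 = \left(\left(-4 + 4\right) 9 - 115\right) \left(36 + \left(\left(-5\right) 4 \cdot 1 \cdot 0 + 6\right)\right) - 29 = \left(0 \cdot 9 - 115\right) \left(36 + \left(\left(-20\right) 1 \cdot 0 + 6\right)\right) - 29 = \left(0 - 115\right) \left(36 + \left(\left(-20\right) 0 + 6\right)\right) - 29 = - 115 \left(36 + \left(0 + 6\right)\right) - 29 = - 115 \left(36 + 6\right) - 29 = \left(-115\right) 42 - 29 = -4830 - 29 = -4859$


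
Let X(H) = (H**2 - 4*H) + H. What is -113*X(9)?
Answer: -6102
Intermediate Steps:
X(H) = H**2 - 3*H
-113*X(9) = -1017*(-3 + 9) = -1017*6 = -113*54 = -6102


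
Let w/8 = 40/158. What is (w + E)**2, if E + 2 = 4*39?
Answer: 151930276/6241 ≈ 24344.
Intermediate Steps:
E = 154 (E = -2 + 4*39 = -2 + 156 = 154)
w = 160/79 (w = 8*(40/158) = 8*(40*(1/158)) = 8*(20/79) = 160/79 ≈ 2.0253)
(w + E)**2 = (160/79 + 154)**2 = (12326/79)**2 = 151930276/6241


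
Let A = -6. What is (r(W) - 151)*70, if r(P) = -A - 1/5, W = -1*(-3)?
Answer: -10164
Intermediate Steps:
W = 3
r(P) = 29/5 (r(P) = -1*(-6) - 1/5 = 6 - 1*⅕ = 6 - ⅕ = 29/5)
(r(W) - 151)*70 = (29/5 - 151)*70 = -726/5*70 = -10164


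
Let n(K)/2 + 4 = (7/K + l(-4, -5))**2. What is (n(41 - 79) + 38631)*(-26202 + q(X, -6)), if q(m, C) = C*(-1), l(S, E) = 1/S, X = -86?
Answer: -730503705837/722 ≈ -1.0118e+9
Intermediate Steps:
l(S, E) = 1/S
n(K) = -8 + 2*(-1/4 + 7/K)**2 (n(K) = -8 + 2*(7/K + 1/(-4))**2 = -8 + 2*(7/K - 1/4)**2 = -8 + 2*(-1/4 + 7/K)**2)
q(m, C) = -C
(n(41 - 79) + 38631)*(-26202 + q(X, -6)) = ((-8 + (-28 + (41 - 79))**2/(8*(41 - 79)**2)) + 38631)*(-26202 - 1*(-6)) = ((-8 + (1/8)*(-28 - 38)**2/(-38)**2) + 38631)*(-26202 + 6) = ((-8 + (1/8)*(1/1444)*(-66)**2) + 38631)*(-26196) = ((-8 + (1/8)*(1/1444)*4356) + 38631)*(-26196) = ((-8 + 1089/2888) + 38631)*(-26196) = (-22015/2888 + 38631)*(-26196) = (111544313/2888)*(-26196) = -730503705837/722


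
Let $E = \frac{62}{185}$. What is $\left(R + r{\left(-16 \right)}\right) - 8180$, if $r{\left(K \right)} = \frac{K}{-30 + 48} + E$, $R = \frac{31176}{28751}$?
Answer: $- \frac{391554595082}{47870415} \approx -8179.5$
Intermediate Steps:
$R = \frac{31176}{28751}$ ($R = 31176 \cdot \frac{1}{28751} = \frac{31176}{28751} \approx 1.0843$)
$E = \frac{62}{185}$ ($E = 62 \cdot \frac{1}{185} = \frac{62}{185} \approx 0.33513$)
$r{\left(K \right)} = \frac{62}{185} + \frac{K}{18}$ ($r{\left(K \right)} = \frac{K}{-30 + 48} + \frac{62}{185} = \frac{K}{18} + \frac{62}{185} = \frac{62}{185} + \frac{K}{18}$)
$\left(R + r{\left(-16 \right)}\right) - 8180 = \left(\frac{31176}{28751} + \left(\frac{62}{185} + \frac{1}{18} \left(-16\right)\right)\right) - 8180 = \left(\frac{31176}{28751} + \left(\frac{62}{185} - \frac{8}{9}\right)\right) - 8180 = \left(\frac{31176}{28751} - \frac{922}{1665}\right) - 8180 = \frac{25399618}{47870415} - 8180 = - \frac{391554595082}{47870415}$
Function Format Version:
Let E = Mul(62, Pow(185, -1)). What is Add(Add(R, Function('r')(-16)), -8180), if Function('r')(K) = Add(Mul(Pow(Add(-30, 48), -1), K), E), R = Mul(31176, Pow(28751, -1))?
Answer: Rational(-391554595082, 47870415) ≈ -8179.5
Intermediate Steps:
R = Rational(31176, 28751) (R = Mul(31176, Rational(1, 28751)) = Rational(31176, 28751) ≈ 1.0843)
E = Rational(62, 185) (E = Mul(62, Rational(1, 185)) = Rational(62, 185) ≈ 0.33513)
Function('r')(K) = Add(Rational(62, 185), Mul(Rational(1, 18), K)) (Function('r')(K) = Add(Mul(Pow(Add(-30, 48), -1), K), Rational(62, 185)) = Add(Mul(Pow(18, -1), K), Rational(62, 185)) = Add(Mul(Rational(1, 18), K), Rational(62, 185)) = Add(Rational(62, 185), Mul(Rational(1, 18), K)))
Add(Add(R, Function('r')(-16)), -8180) = Add(Add(Rational(31176, 28751), Add(Rational(62, 185), Mul(Rational(1, 18), -16))), -8180) = Add(Add(Rational(31176, 28751), Add(Rational(62, 185), Rational(-8, 9))), -8180) = Add(Add(Rational(31176, 28751), Rational(-922, 1665)), -8180) = Add(Rational(25399618, 47870415), -8180) = Rational(-391554595082, 47870415)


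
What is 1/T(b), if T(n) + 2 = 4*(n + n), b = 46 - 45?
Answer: ⅙ ≈ 0.16667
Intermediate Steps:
b = 1
T(n) = -2 + 8*n (T(n) = -2 + 4*(n + n) = -2 + 4*(2*n) = -2 + 8*n)
1/T(b) = 1/(-2 + 8*1) = 1/(-2 + 8) = 1/6 = ⅙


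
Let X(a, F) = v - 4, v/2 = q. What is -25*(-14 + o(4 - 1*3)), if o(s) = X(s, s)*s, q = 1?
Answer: 400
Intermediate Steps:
v = 2 (v = 2*1 = 2)
X(a, F) = -2 (X(a, F) = 2 - 4 = -2)
o(s) = -2*s
-25*(-14 + o(4 - 1*3)) = -25*(-14 - 2*(4 - 1*3)) = -25*(-14 - 2*(4 - 3)) = -25*(-14 - 2*1) = -25*(-14 - 2) = -25*(-16) = 400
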